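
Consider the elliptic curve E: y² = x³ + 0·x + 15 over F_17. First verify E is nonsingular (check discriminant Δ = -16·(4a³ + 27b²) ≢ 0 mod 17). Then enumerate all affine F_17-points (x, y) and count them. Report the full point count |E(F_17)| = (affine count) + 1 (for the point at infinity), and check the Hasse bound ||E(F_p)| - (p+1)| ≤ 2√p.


Affine points = {(0, 7), (0, 10), (1, 4), (1, 13), (3, 5), (3, 12), (5, 2), (5, 15), (7, 1), (7, 16), (8, 0), (9, 8), (9, 9), (12, 3), (12, 14), (13, 6), (13, 11)}; affine count = 17; |E(F_17)| = 18.

Discriminant check: Δ ∝ 4a³ + 27b² = 4·0³ + 27·15² = 4·0 + 27·225 ≡ 6 (mod 17). Nonzero ⇒ E is nonsingular.
For each x ∈ F_17, compute rhs = x³ + 0·x + 15 mod 17, then count y ∈ F_17 with y² ≡ rhs.
  x = 0: rhs = 15, matching y values: 7, 10 (2 points).
  x = 1: rhs = 16, matching y values: 4, 13 (2 points).
  x = 2: rhs = 6, matching y values: none (0 points).
  x = 3: rhs = 8, matching y values: 5, 12 (2 points).
  x = 4: rhs = 11, matching y values: none (0 points).
  x = 5: rhs = 4, matching y values: 2, 15 (2 points).
  x = 6: rhs = 10, matching y values: none (0 points).
  x = 7: rhs = 1, matching y values: 1, 16 (2 points).
  x = 8: rhs = 0, matching y values: 0 (1 points).
  x = 9: rhs = 13, matching y values: 8, 9 (2 points).
  x = 10: rhs = 12, matching y values: none (0 points).
  x = 11: rhs = 3, matching y values: none (0 points).
  x = 12: rhs = 9, matching y values: 3, 14 (2 points).
  x = 13: rhs = 2, matching y values: 6, 11 (2 points).
  x = 14: rhs = 5, matching y values: none (0 points).
  x = 15: rhs = 7, matching y values: none (0 points).
  x = 16: rhs = 14, matching y values: none (0 points).
Total affine count: 17.
Full point count |E(F_17)| = 17 + 1 = 18.
Hasse bound: |18 − (17+1)| = |0| = 0 ≤ 2√17 ≈ 8.2462 ✓.


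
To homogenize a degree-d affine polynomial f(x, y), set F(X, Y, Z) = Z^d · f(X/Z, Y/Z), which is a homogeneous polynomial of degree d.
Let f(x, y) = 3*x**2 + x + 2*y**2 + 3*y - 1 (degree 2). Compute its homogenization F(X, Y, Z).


F(X, Y, Z) = 3*X**2 + X*Z + 2*Y**2 + 3*Y*Z - Z**2

deg(f) = 2.
Substitute x = X/Z, y = Y/Z into f, then multiply by Z^2.
  monomial 3·x^2·y^0 ↦ 3·X^2·Y^0·Z^0.
  monomial 1·x^1·y^0 ↦ 1·X^1·Y^0·Z^1.
  monomial 2·x^0·y^2 ↦ 2·X^0·Y^2·Z^0.
  monomial 3·x^0·y^1 ↦ 3·X^0·Y^1·Z^1.
  monomial -1·x^0·y^0 ↦ -1·X^0·Y^0·Z^2.
Collecting: F(X, Y, Z) = 3*X**2 + X*Z + 2*Y**2 + 3*Y*Z - Z**2.


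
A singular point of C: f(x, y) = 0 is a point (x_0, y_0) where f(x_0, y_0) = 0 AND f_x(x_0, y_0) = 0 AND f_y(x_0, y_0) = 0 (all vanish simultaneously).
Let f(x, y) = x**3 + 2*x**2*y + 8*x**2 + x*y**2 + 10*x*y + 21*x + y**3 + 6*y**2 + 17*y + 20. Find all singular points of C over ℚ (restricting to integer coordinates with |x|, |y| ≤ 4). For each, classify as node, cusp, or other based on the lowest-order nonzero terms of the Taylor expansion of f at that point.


Singular points: {(-2, -1)}; classification: cusp.

Compute partial derivatives:
  f_x = 3*x**2 + 4*x*y + 16*x + y**2 + 10*y + 21.
  f_y = 2*x**2 + 2*x*y + 10*x + 3*y**2 + 12*y + 17.
Scan x_0 ∈ {−4, ..., 4}. For each x_0, f_y(x_0, y) is a polynomial in y; find its integer roots y ∈ {−4, ..., 4}, then test f_x and f at those candidates.
  x = -4: f_y(-4, y) = 3*y**2 + 4*y + 9; no integer root y with |y| ≤ 4.
  x = -3: f_y(-3, y) = 3*y**2 + 6*y + 5; no integer root y with |y| ≤ 4.
  x = -2: f_y(-2, y) = 3*y**2 + 8*y + 5; vanishes at y ∈ {-1}. (-2, -1): f_x = 0, f = 0 — SINGULAR.
  x = -1: f_y(-1, y) = 3*y**2 + 10*y + 9; no integer root y with |y| ≤ 4.
  x = 0: f_y(0, y) = 3*y**2 + 12*y + 17; no integer root y with |y| ≤ 4.
  x = 1: f_y(1, y) = 3*y**2 + 14*y + 29; no integer root y with |y| ≤ 4.
  x = 2: f_y(2, y) = 3*y**2 + 16*y + 45; no integer root y with |y| ≤ 4.
  x = 3: f_y(3, y) = 3*y**2 + 18*y + 65; no integer root y with |y| ≤ 4.
  x = 4: f_y(4, y) = 3*y**2 + 20*y + 89; no integer root y with |y| ≤ 4.
Only singular point on the grid: (-2, -1).
Classify: substitute x = -2 + u, y = -1 + v and expand: f = u**3 + 2*u**2*v + u*v**2 + v**3 + v**2.
No constant or linear terms (consistent with a singular point). Quadratic part: v**2. Cubic part: u**3 + 2*u**2*v + u*v**2 + v**3.
The quadratic part v**2 is a perfect square, so there is a single (double) tangent line v = 0, i.e. y = -1. Restricting the cubic part to that line (v = 0) leaves u**3 ≠ 0, so f is not divisible by v and the branch is v² ≈ -u**3 to lowest order — this is a cusp.
Classification: cusp.


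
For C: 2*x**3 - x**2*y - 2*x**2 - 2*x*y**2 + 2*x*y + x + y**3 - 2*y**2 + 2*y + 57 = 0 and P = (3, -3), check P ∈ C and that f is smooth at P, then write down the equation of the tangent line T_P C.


Tangent line at P: 37*x + 74*y + 111 = 0.

Step 1: f(3, -3) = 0, so P lies on C.
Step 2: partial derivatives
  f_x(x, y) = 6*x**2 - 2*x*y - 4*x - 2*y**2 + 2*y + 1, f_y(x, y) = -x**2 - 4*x*y + 2*x + 3*y**2 - 4*y + 2.
  f_x(P) = 37, f_y(P) = 74 (gradient nonzero, so P is smooth).
Step 3: tangent line at P: 37·(x − 3) + 74·(y − -3) = 0.
Expanding: 37*x + 74*y + 111 = 0.


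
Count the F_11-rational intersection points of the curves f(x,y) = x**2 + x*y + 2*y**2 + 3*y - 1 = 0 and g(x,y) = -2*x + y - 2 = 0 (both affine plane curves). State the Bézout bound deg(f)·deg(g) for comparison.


Common zeros: {(10, 0)}; count = 1; Bézout bound = 2.

deg(f) = 2, deg(g) = 1, so Bézout bound = 2.
Scan x ∈ F_11. For each x, list the y ∈ F_11 with f(x, y) ≡ 0 and those with g(x, y) ≡ 0 (mod 11); the common zeros in that column are the intersection.
  x = 0: f ≡ 0 at y ∈ ∅; g ≡ 0 at y ∈ {2}; common: ∅.
  x = 1: f ≡ 0 at y ∈ {0, 9}; g ≡ 0 at y ∈ {4}; common: ∅.
  x = 2: f ≡ 0 at y ∈ {4, 10}; g ≡ 0 at y ∈ {6}; common: ∅.
  x = 3: f ≡ 0 at y ∈ {3, 5}; g ≡ 0 at y ∈ {8}; common: ∅.
  x = 4: f ≡ 0 at y ∈ ∅; g ≡ 0 at y ∈ {10}; common: ∅.
  x = 5: f ≡ 0 at y ∈ {3, 4}; g ≡ 0 at y ∈ {1}; common: ∅.
  x = 6: f ≡ 0 at y ∈ ∅; g ≡ 0 at y ∈ {3}; common: ∅.
  x = 7: f ≡ 0 at y ∈ ∅; g ≡ 0 at y ∈ {5}; common: ∅.
  x = 8: f ≡ 0 at y ∈ ∅; g ≡ 0 at y ∈ {7}; common: ∅.
  x = 9: f ≡ 0 at y ∈ ∅; g ≡ 0 at y ∈ {9}; common: ∅.
  x = 10: f ≡ 0 at y ∈ {0, 10}; g ≡ 0 at y ∈ {0}; common: {0}.
Collecting: common zeros = {(10, 0)}, so the count is 1.
Comparison with the Bézout bound: 1 ≤ 2 = deg(f)·deg(g), as expected for curves with no common component (the affine F_11-count falls short of the bound because intersections may lie at infinity, over extension fields, or carry multiplicity).


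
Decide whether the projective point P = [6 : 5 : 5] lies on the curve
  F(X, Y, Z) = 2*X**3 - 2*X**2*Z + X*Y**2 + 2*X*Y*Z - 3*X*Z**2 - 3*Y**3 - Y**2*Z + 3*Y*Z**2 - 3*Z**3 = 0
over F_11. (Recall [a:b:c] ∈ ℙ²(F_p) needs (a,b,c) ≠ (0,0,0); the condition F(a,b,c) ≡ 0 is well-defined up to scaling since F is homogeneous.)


F(6,5,5) ≡ 1 (mod 11); P is NOT on the curve.

Evaluate F(6, 5, 5) term-by-term (mod 11).
  2*X**3 ↦ 2·216·1·1 = 432
  -2*X**2*Z ↦ -2·36·1·5 = -360
  X*Y**2 ↦ 1·6·25·1 = 150
  2*X*Y*Z ↦ 2·6·5·5 = 300
  -3*X*Z**2 ↦ -3·6·1·25 = -450
  -3*Y**3 ↦ -3·1·125·1 = -375
  -Y**2*Z ↦ -1·1·25·5 = -125
  3*Y*Z**2 ↦ 3·1·5·25 = 375
  -3*Z**3 ↦ -3·1·1·125 = -375
Sum: F(6, 5, 5) = (432) + (-360) + (150) + (300) + (-450) + (-375) + (-125) + (375) + (-375) = -428.
Reducing mod 11: -428 ≡ 1 (mod 11).
Since F(a, b, c) ≡ 1 ≠ 0 (mod 11), P does NOT lie on the curve.


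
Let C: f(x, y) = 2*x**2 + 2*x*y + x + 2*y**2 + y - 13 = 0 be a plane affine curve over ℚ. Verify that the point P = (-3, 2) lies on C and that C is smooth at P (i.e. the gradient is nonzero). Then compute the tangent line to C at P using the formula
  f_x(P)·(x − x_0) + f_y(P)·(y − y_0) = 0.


Tangent line at P: -7*x + 3*y - 27 = 0.

Step 1: f(-3, 2) = 0, so P lies on C.
Step 2: partial derivatives
  f_x(x, y) = 4*x + 2*y + 1, f_y(x, y) = 2*x + 4*y + 1.
  f_x(P) = -7, f_y(P) = 3 (gradient nonzero, so P is smooth).
Step 3: tangent line at P: -7·(x − -3) + 3·(y − 2) = 0.
Expanding: -7*x + 3*y - 27 = 0.


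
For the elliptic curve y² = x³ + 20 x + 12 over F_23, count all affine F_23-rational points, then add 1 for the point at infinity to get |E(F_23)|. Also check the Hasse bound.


Affine points = {(0, 9), (0, 14), (4, 8), (4, 15), (6, 7), (6, 16), (7, 9), (7, 14), (9, 1), (9, 22), (10, 4), (10, 19), (12, 5), (12, 18), (13, 10), (13, 13), (14, 0), (16, 9), (16, 14), (19, 11), (19, 12)}; affine count = 21; |E(F_23)| = 22.

Discriminant check: Δ ∝ 4a³ + 27b² = 4·20³ + 27·12² = 4·8000 + 27·144 ≡ 8 (mod 23). Nonzero ⇒ E is nonsingular.
For each x ∈ F_23, compute rhs = x³ + 20·x + 12 mod 23, then count y ∈ F_23 with y² ≡ rhs.
  x = 0: rhs = 12, matching y values: 9, 14 (2 points).
  x = 1: rhs = 10, matching y values: none (0 points).
  x = 2: rhs = 14, matching y values: none (0 points).
  x = 3: rhs = 7, matching y values: none (0 points).
  x = 4: rhs = 18, matching y values: 8, 15 (2 points).
  x = 5: rhs = 7, matching y values: none (0 points).
  x = 6: rhs = 3, matching y values: 7, 16 (2 points).
  x = 7: rhs = 12, matching y values: 9, 14 (2 points).
  x = 8: rhs = 17, matching y values: none (0 points).
  x = 9: rhs = 1, matching y values: 1, 22 (2 points).
  x = 10: rhs = 16, matching y values: 4, 19 (2 points).
  x = 11: rhs = 22, matching y values: none (0 points).
  x = 12: rhs = 2, matching y values: 5, 18 (2 points).
  x = 13: rhs = 8, matching y values: 10, 13 (2 points).
  x = 14: rhs = 0, matching y values: 0 (1 points).
  x = 15: rhs = 7, matching y values: none (0 points).
  x = 16: rhs = 12, matching y values: 9, 14 (2 points).
  x = 17: rhs = 21, matching y values: none (0 points).
  x = 18: rhs = 17, matching y values: none (0 points).
  x = 19: rhs = 6, matching y values: 11, 12 (2 points).
  x = 20: rhs = 17, matching y values: none (0 points).
  x = 21: rhs = 10, matching y values: none (0 points).
  x = 22: rhs = 14, matching y values: none (0 points).
Total affine count: 21.
Full point count |E(F_23)| = 21 + 1 = 22.
Hasse bound: |22 − (23+1)| = |-2| = 2 ≤ 2√23 ≈ 9.5917 ✓.


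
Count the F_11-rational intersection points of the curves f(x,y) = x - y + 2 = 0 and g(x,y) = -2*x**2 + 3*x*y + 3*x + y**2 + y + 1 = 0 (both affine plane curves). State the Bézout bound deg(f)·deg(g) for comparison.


Common zeros: ∅; count = 0; Bézout bound = 2.

deg(f) = 1, deg(g) = 2, so Bézout bound = 2.
Scan x ∈ F_11. For each x, list the y ∈ F_11 with f(x, y) ≡ 0 and those with g(x, y) ≡ 0 (mod 11); the common zeros in that column are the intersection.
  x = 0: f ≡ 0 at y ∈ {2}; g ≡ 0 at y ∈ ∅; common: ∅.
  x = 1: f ≡ 0 at y ∈ {3}; g ≡ 0 at y ∈ ∅; common: ∅.
  x = 2: f ≡ 0 at y ∈ {4}; g ≡ 0 at y ∈ {6, 9}; common: ∅.
  x = 3: f ≡ 0 at y ∈ {5}; g ≡ 0 at y ∈ {6}; common: ∅.
  x = 4: f ≡ 0 at y ∈ {6}; g ≡ 0 at y ∈ {2, 7}; common: ∅.
  x = 5: f ≡ 0 at y ∈ {7}; g ≡ 0 at y ∈ ∅; common: ∅.
  x = 6: f ≡ 0 at y ∈ {8}; g ≡ 0 at y ∈ {1, 2}; common: ∅.
  x = 7: f ≡ 0 at y ∈ {9}; g ≡ 0 at y ∈ ∅; common: ∅.
  x = 8: f ≡ 0 at y ∈ {10}; g ≡ 0 at y ∈ {1, 7}; common: ∅.
  x = 9: f ≡ 0 at y ∈ {0}; g ≡ 0 at y ∈ {8}; common: ∅.
  x = 10: f ≡ 0 at y ∈ {1}; g ≡ 0 at y ∈ {5, 8}; common: ∅.
Collecting: common zeros = ∅, so the count is 0.
Comparison with the Bézout bound: 0 ≤ 2 = deg(f)·deg(g), as expected for curves with no common component (the affine F_11-count falls short of the bound because intersections may lie at infinity, over extension fields, or carry multiplicity).


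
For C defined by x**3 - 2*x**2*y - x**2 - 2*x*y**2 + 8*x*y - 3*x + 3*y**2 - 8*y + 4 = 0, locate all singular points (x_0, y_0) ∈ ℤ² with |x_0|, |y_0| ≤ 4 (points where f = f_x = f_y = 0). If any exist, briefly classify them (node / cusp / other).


Singular points: {(1, 1)}; classification: cusp.

Compute partial derivatives:
  f_x = 3*x**2 - 4*x*y - 2*x - 2*y**2 + 8*y - 3.
  f_y = -2*x**2 - 4*x*y + 8*x + 6*y - 8.
Scan x_0 ∈ {−4, ..., 4}. For each x_0, f_y(x_0, y) is a polynomial in y; find its integer roots y ∈ {−4, ..., 4}, then test f_x and f at those candidates.
  x = -4: f_y(-4, y) = 22*y - 72; no integer root y with |y| ≤ 4.
  x = -3: f_y(-3, y) = 18*y - 50; no integer root y with |y| ≤ 4.
  x = -2: f_y(-2, y) = 14*y - 32; no integer root y with |y| ≤ 4.
  x = -1: f_y(-1, y) = 10*y - 18; no integer root y with |y| ≤ 4.
  x = 0: f_y(0, y) = 6*y - 8; no integer root y with |y| ≤ 4.
  x = 1: f_y(1, y) = 2*y - 2; vanishes at y ∈ {1}. (1, 1): f_x = 0, f = 0 — SINGULAR.
  x = 2: f_y(2, y) = -2*y; vanishes at y ∈ {0}. (2, 0): f_x = 5 ≠ 0.
  x = 3: f_y(3, y) = -6*y - 2; no integer root y with |y| ≤ 4.
  x = 4: f_y(4, y) = -10*y - 8; no integer root y with |y| ≤ 4.
Only singular point on the grid: (1, 1).
Classify: substitute x = 1 + u, y = 1 + v and expand: f = u**3 - 2*u**2*v - 2*u*v**2 + v**2.
No constant or linear terms (consistent with a singular point). Quadratic part: v**2. Cubic part: u**3 - 2*u**2*v - 2*u*v**2.
The quadratic part v**2 is a perfect square, so there is a single (double) tangent line v = 0, i.e. y = 1. Restricting the cubic part to that line (v = 0) leaves u**3 ≠ 0, so f is not divisible by v and the branch is v² ≈ -u**3 to lowest order — this is a cusp.
Classification: cusp.


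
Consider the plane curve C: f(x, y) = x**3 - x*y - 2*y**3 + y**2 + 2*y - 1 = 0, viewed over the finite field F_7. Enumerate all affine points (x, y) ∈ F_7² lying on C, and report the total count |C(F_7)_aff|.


Affine F_7-points: {(0, 1), (0, 4), (0, 6), (1, 0), (1, 1), (1, 3), (2, 0), (2, 4), (4, 0), (5, 3), (5, 4), (6, 1)}; count = 12.

For each of the 49 pairs (x, y) ∈ F_7², evaluate f(x, y) mod 7. Record the zeros.
  x = 0: [0↦6, 1↦0, 2↦5, 3↦2, 4↦0, 5↦1, 6↦0]  zeros at y ∈ {1, 4, 6}
  x = 1: [0↦0, 1↦0, 2↦4, 3↦0, 4↦4, 5↦4, 6↦2]  zeros at y ∈ {0, 1, 3}
  x = 2: [0↦0, 1↦6, 2↦2, 3↦4, 4↦0, 5↦6, 6↦3]  zeros at y ∈ {0, 4}
  x = 3: [0↦5, 1↦3, 2↦5, 3↦6, 4↦1, 5↦6, 6↦2]  zeros at y ∈ ∅
  x = 4: [0↦0, 1↦4, 2↦5, 3↦5, 4↦6, 5↦3, 6↦5]  zeros at y ∈ {0}
  x = 5: [0↦5, 1↦1, 2↦1, 3↦0, 4↦0, 5↦3, 6↦4]  zeros at y ∈ {3, 4}
  x = 6: [0↦5, 1↦0, 2↦6, 3↦4, 4↦3, 5↦5, 6↦5]  zeros at y ∈ {1}
Collecting zeros: affine points = {(0, 1), (0, 4), (0, 6), (1, 0), (1, 1), (1, 3), (2, 0), (2, 4), (4, 0), (5, 3), (5, 4), (6, 1)}.
Total count |C(F_7)_aff| = 12.


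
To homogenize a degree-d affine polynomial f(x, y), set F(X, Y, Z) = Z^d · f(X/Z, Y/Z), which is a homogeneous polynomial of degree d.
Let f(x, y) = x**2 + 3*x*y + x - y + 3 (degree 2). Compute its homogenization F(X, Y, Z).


F(X, Y, Z) = X**2 + 3*X*Y + X*Z - Y*Z + 3*Z**2

deg(f) = 2.
Substitute x = X/Z, y = Y/Z into f, then multiply by Z^2.
  monomial 1·x^2·y^0 ↦ 1·X^2·Y^0·Z^0.
  monomial 3·x^1·y^1 ↦ 3·X^1·Y^1·Z^0.
  monomial 1·x^1·y^0 ↦ 1·X^1·Y^0·Z^1.
  monomial -1·x^0·y^1 ↦ -1·X^0·Y^1·Z^1.
  monomial 3·x^0·y^0 ↦ 3·X^0·Y^0·Z^2.
Collecting: F(X, Y, Z) = X**2 + 3*X*Y + X*Z - Y*Z + 3*Z**2.


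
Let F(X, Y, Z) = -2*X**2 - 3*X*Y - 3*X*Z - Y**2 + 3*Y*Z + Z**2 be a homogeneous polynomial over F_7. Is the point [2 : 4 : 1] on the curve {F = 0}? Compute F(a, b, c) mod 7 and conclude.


F(2,4,1) ≡ 1 (mod 7); P is NOT on the curve.

Evaluate F(2, 4, 1) term-by-term (mod 7).
  -2*X**2 ↦ -2·4·1·1 = -8
  -3*X*Y ↦ -3·2·4·1 = -24
  -3*X*Z ↦ -3·2·1·1 = -6
  -Y**2 ↦ -1·1·16·1 = -16
  3*Y*Z ↦ 3·1·4·1 = 12
  Z**2 ↦ 1·1·1·1 = 1
Sum: F(2, 4, 1) = (-8) + (-24) + (-6) + (-16) + (12) + (1) = -41.
Reducing mod 7: -41 ≡ 1 (mod 7).
Since F(a, b, c) ≡ 1 ≠ 0 (mod 7), P does NOT lie on the curve.


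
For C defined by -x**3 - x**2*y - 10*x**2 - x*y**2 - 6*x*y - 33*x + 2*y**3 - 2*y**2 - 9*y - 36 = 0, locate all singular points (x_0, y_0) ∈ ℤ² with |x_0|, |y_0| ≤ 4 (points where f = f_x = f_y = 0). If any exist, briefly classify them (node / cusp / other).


Singular points: {(-3, 0)}; classification: node.

Compute partial derivatives:
  f_x = -3*x**2 - 2*x*y - 20*x - y**2 - 6*y - 33.
  f_y = -x**2 - 2*x*y - 6*x + 6*y**2 - 4*y - 9.
Scan x_0 ∈ {−4, ..., 4}. For each x_0, f_y(x_0, y) is a polynomial in y; find its integer roots y ∈ {−4, ..., 4}, then test f_x and f at those candidates.
  x = -4: f_y(-4, y) = 6*y**2 + 4*y - 1; no integer root y with |y| ≤ 4.
  x = -3: f_y(-3, y) = 6*y**2 + 2*y; vanishes at y ∈ {0}. (-3, 0): f_x = 0, f = 0 — SINGULAR.
  x = -2: f_y(-2, y) = 6*y**2 - 1; no integer root y with |y| ≤ 4.
  x = -1: f_y(-1, y) = 6*y**2 - 2*y - 4; vanishes at y ∈ {1}. (-1, 1): f_x = -21 ≠ 0.
  x = 0: f_y(0, y) = 6*y**2 - 4*y - 9; no integer root y with |y| ≤ 4.
  x = 1: f_y(1, y) = 6*y**2 - 6*y - 16; no integer root y with |y| ≤ 4.
  x = 2: f_y(2, y) = 6*y**2 - 8*y - 25; no integer root y with |y| ≤ 4.
  x = 3: f_y(3, y) = 6*y**2 - 10*y - 36; no integer root y with |y| ≤ 4.
  x = 4: f_y(4, y) = 6*y**2 - 12*y - 49; no integer root y with |y| ≤ 4.
Only singular point on the grid: (-3, 0).
Classify: substitute x = -3 + u, y = 0 + v and expand: f = -u**3 - u**2*v - u**2 - u*v**2 + 2*v**3 + v**2.
No constant or linear terms (consistent with a singular point). Quadratic part: -u**2 + v**2. Cubic part: -u**3 - u**2*v - u*v**2 + 2*v**3.
The quadratic part v**2 - u**2 = (v − u)(v + u) splits into two distinct linear factors, so there are two distinct tangent lines y − 0 = ±(x − -3) — this is a node (ordinary double point).
Classification: node.


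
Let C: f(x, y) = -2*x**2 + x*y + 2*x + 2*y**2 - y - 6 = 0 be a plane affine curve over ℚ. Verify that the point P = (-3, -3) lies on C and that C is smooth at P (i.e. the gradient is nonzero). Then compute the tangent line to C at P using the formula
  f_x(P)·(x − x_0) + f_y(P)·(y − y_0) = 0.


Tangent line at P: 11*x - 16*y - 15 = 0.

Step 1: f(-3, -3) = 0, so P lies on C.
Step 2: partial derivatives
  f_x(x, y) = -4*x + y + 2, f_y(x, y) = x + 4*y - 1.
  f_x(P) = 11, f_y(P) = -16 (gradient nonzero, so P is smooth).
Step 3: tangent line at P: 11·(x − -3) + -16·(y − -3) = 0.
Expanding: 11*x - 16*y - 15 = 0.


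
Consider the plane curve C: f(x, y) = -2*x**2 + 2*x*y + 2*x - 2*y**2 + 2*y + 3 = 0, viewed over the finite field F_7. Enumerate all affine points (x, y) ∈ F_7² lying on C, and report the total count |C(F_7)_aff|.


Affine F_7-points: {(0, 4), (2, 5), (4, 0), (4, 5), (5, 2), (5, 4)}; count = 6.

For each of the 49 pairs (x, y) ∈ F_7², evaluate f(x, y) mod 7. Record the zeros.
  x = 0: [0↦3, 1↦3, 2↦6, 3↦5, 4↦0, 5↦5, 6↦6]  zeros at y ∈ {4}
  x = 1: [0↦3, 1↦5, 2↦3, 3↦4, 4↦1, 5↦1, 6↦4]  zeros at y ∈ ∅
  x = 2: [0↦6, 1↦3, 2↦3, 3↦6, 4↦5, 5↦0, 6↦5]  zeros at y ∈ {5}
  x = 3: [0↦5, 1↦4, 2↦6, 3↦4, 4↦5, 5↦2, 6↦2]  zeros at y ∈ ∅
  x = 4: [0↦0, 1↦1, 2↦5, 3↦5, 4↦1, 5↦0, 6↦2]  zeros at y ∈ {0, 5}
  x = 5: [0↦5, 1↦1, 2↦0, 3↦2, 4↦0, 5↦1, 6↦5]  zeros at y ∈ {2, 4}
  x = 6: [0↦6, 1↦4, 2↦5, 3↦2, 4↦2, 5↦5, 6↦4]  zeros at y ∈ ∅
Collecting zeros: affine points = {(0, 4), (2, 5), (4, 0), (4, 5), (5, 2), (5, 4)}.
Total count |C(F_7)_aff| = 6.


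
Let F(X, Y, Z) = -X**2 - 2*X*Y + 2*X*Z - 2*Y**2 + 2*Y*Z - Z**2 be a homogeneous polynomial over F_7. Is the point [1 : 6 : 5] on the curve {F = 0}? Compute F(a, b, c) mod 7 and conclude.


F(1,6,5) ≡ 2 (mod 7); P is NOT on the curve.

Evaluate F(1, 6, 5) term-by-term (mod 7).
  -X**2 ↦ -1·1·1·1 = -1
  -2*X*Y ↦ -2·1·6·1 = -12
  2*X*Z ↦ 2·1·1·5 = 10
  -2*Y**2 ↦ -2·1·36·1 = -72
  2*Y*Z ↦ 2·1·6·5 = 60
  -Z**2 ↦ -1·1·1·25 = -25
Sum: F(1, 6, 5) = (-1) + (-12) + (10) + (-72) + (60) + (-25) = -40.
Reducing mod 7: -40 ≡ 2 (mod 7).
Since F(a, b, c) ≡ 2 ≠ 0 (mod 7), P does NOT lie on the curve.


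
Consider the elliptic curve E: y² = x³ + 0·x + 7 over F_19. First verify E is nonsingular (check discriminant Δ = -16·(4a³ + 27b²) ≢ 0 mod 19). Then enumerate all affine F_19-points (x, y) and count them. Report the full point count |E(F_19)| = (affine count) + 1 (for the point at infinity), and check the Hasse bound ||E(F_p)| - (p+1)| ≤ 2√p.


Affine points = {(0, 8), (0, 11), (8, 5), (8, 14), (10, 0), (12, 5), (12, 14), (13, 0), (15, 0), (18, 5), (18, 14)}; affine count = 11; |E(F_19)| = 12.

Discriminant check: Δ ∝ 4a³ + 27b² = 4·0³ + 27·7² = 4·0 + 27·49 ≡ 12 (mod 19). Nonzero ⇒ E is nonsingular.
For each x ∈ F_19, compute rhs = x³ + 0·x + 7 mod 19, then count y ∈ F_19 with y² ≡ rhs.
  x = 0: rhs = 7, matching y values: 8, 11 (2 points).
  x = 1: rhs = 8, matching y values: none (0 points).
  x = 2: rhs = 15, matching y values: none (0 points).
  x = 3: rhs = 15, matching y values: none (0 points).
  x = 4: rhs = 14, matching y values: none (0 points).
  x = 5: rhs = 18, matching y values: none (0 points).
  x = 6: rhs = 14, matching y values: none (0 points).
  x = 7: rhs = 8, matching y values: none (0 points).
  x = 8: rhs = 6, matching y values: 5, 14 (2 points).
  x = 9: rhs = 14, matching y values: none (0 points).
  x = 10: rhs = 0, matching y values: 0 (1 points).
  x = 11: rhs = 8, matching y values: none (0 points).
  x = 12: rhs = 6, matching y values: 5, 14 (2 points).
  x = 13: rhs = 0, matching y values: 0 (1 points).
  x = 14: rhs = 15, matching y values: none (0 points).
  x = 15: rhs = 0, matching y values: 0 (1 points).
  x = 16: rhs = 18, matching y values: none (0 points).
  x = 17: rhs = 18, matching y values: none (0 points).
  x = 18: rhs = 6, matching y values: 5, 14 (2 points).
Total affine count: 11.
Full point count |E(F_19)| = 11 + 1 = 12.
Hasse bound: |12 − (19+1)| = |-8| = 8 ≤ 2√19 ≈ 8.7178 ✓.


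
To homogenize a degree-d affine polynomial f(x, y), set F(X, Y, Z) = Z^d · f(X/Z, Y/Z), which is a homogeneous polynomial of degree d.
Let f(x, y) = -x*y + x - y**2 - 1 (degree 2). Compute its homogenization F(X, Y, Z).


F(X, Y, Z) = -X*Y + X*Z - Y**2 - Z**2

deg(f) = 2.
Substitute x = X/Z, y = Y/Z into f, then multiply by Z^2.
  monomial -1·x^1·y^1 ↦ -1·X^1·Y^1·Z^0.
  monomial 1·x^1·y^0 ↦ 1·X^1·Y^0·Z^1.
  monomial -1·x^0·y^2 ↦ -1·X^0·Y^2·Z^0.
  monomial -1·x^0·y^0 ↦ -1·X^0·Y^0·Z^2.
Collecting: F(X, Y, Z) = -X*Y + X*Z - Y**2 - Z**2.


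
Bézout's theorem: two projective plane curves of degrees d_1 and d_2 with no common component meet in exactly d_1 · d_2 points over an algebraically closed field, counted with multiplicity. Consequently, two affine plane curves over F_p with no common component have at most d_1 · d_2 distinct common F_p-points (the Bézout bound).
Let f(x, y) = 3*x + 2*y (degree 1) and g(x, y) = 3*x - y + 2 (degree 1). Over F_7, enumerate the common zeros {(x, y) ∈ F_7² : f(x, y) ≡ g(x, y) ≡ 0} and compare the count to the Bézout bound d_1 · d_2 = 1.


Common zeros: {(5, 3)}; count = 1; Bézout bound = 1.

deg(f) = 1, deg(g) = 1, so Bézout bound = 1.
Scan x ∈ F_7. For each x, list the y ∈ F_7 with f(x, y) ≡ 0 and those with g(x, y) ≡ 0 (mod 7); the common zeros in that column are the intersection.
  x = 0: f ≡ 0 at y ∈ {0}; g ≡ 0 at y ∈ {2}; common: ∅.
  x = 1: f ≡ 0 at y ∈ {2}; g ≡ 0 at y ∈ {5}; common: ∅.
  x = 2: f ≡ 0 at y ∈ {4}; g ≡ 0 at y ∈ {1}; common: ∅.
  x = 3: f ≡ 0 at y ∈ {6}; g ≡ 0 at y ∈ {4}; common: ∅.
  x = 4: f ≡ 0 at y ∈ {1}; g ≡ 0 at y ∈ {0}; common: ∅.
  x = 5: f ≡ 0 at y ∈ {3}; g ≡ 0 at y ∈ {3}; common: {3}.
  x = 6: f ≡ 0 at y ∈ {5}; g ≡ 0 at y ∈ {6}; common: ∅.
Collecting: common zeros = {(5, 3)}, so the count is 1.
Comparison with the Bézout bound: 1 ≤ 1 = deg(f)·deg(g), as expected for curves with no common component (the bound is attained).


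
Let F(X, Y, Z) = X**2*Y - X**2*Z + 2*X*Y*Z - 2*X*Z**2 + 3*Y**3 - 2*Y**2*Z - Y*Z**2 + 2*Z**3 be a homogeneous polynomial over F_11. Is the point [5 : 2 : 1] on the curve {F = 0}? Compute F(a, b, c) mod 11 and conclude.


F(5,2,1) ≡ 7 (mod 11); P is NOT on the curve.

Evaluate F(5, 2, 1) term-by-term (mod 11).
  X**2*Y ↦ 1·25·2·1 = 50
  -X**2*Z ↦ -1·25·1·1 = -25
  2*X*Y*Z ↦ 2·5·2·1 = 20
  -2*X*Z**2 ↦ -2·5·1·1 = -10
  3*Y**3 ↦ 3·1·8·1 = 24
  -2*Y**2*Z ↦ -2·1·4·1 = -8
  -Y*Z**2 ↦ -1·1·2·1 = -2
  2*Z**3 ↦ 2·1·1·1 = 2
Sum: F(5, 2, 1) = (50) + (-25) + (20) + (-10) + (24) + (-8) + (-2) + (2) = 51.
Reducing mod 11: 51 ≡ 7 (mod 11).
Since F(a, b, c) ≡ 7 ≠ 0 (mod 11), P does NOT lie on the curve.


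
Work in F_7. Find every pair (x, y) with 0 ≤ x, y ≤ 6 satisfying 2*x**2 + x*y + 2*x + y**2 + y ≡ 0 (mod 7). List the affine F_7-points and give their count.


Affine F_7-points: {(0, 0), (0, 6), (1, 1), (1, 4), (3, 4), (3, 6), (6, 0)}; count = 7.

For each of the 49 pairs (x, y) ∈ F_7², evaluate f(x, y) mod 7. Record the zeros.
  x = 0: [0↦0, 1↦2, 2↦6, 3↦5, 4↦6, 5↦2, 6↦0]  zeros at y ∈ {0, 6}
  x = 1: [0↦4, 1↦0, 2↦5, 3↦5, 4↦0, 5↦4, 6↦3]  zeros at y ∈ {1, 4}
  x = 2: [0↦5, 1↦2, 2↦1, 3↦2, 4↦5, 5↦3, 6↦3]  zeros at y ∈ ∅
  x = 3: [0↦3, 1↦1, 2↦1, 3↦3, 4↦0, 5↦6, 6↦0]  zeros at y ∈ {4, 6}
  x = 4: [0↦5, 1↦4, 2↦5, 3↦1, 4↦6, 5↦6, 6↦1]  zeros at y ∈ ∅
  x = 5: [0↦4, 1↦4, 2↦6, 3↦3, 4↦2, 5↦3, 6↦6]  zeros at y ∈ ∅
  x = 6: [0↦0, 1↦1, 2↦4, 3↦2, 4↦2, 5↦4, 6↦1]  zeros at y ∈ {0}
Collecting zeros: affine points = {(0, 0), (0, 6), (1, 1), (1, 4), (3, 4), (3, 6), (6, 0)}.
Total count |C(F_7)_aff| = 7.


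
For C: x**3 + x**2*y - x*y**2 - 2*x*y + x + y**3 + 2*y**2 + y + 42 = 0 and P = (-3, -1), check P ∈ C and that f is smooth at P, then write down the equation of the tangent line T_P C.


Tangent line at P: 35*x + 9*y + 114 = 0.

Step 1: f(-3, -1) = 0, so P lies on C.
Step 2: partial derivatives
  f_x(x, y) = 3*x**2 + 2*x*y - y**2 - 2*y + 1, f_y(x, y) = x**2 - 2*x*y - 2*x + 3*y**2 + 4*y + 1.
  f_x(P) = 35, f_y(P) = 9 (gradient nonzero, so P is smooth).
Step 3: tangent line at P: 35·(x − -3) + 9·(y − -1) = 0.
Expanding: 35*x + 9*y + 114 = 0.


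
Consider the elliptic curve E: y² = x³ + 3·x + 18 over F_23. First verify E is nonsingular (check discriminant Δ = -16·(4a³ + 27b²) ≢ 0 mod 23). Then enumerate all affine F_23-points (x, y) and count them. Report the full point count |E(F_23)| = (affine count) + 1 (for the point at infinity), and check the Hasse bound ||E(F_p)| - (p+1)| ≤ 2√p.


Affine points = {(0, 8), (0, 15), (2, 3), (2, 20), (3, 10), (3, 13), (4, 5), (4, 18), (8, 5), (8, 18), (10, 6), (10, 17), (11, 5), (11, 18), (13, 0), (18, 4), (18, 19), (21, 2), (21, 21)}; affine count = 19; |E(F_23)| = 20.

Discriminant check: Δ ∝ 4a³ + 27b² = 4·3³ + 27·18² = 4·27 + 27·324 ≡ 1 (mod 23). Nonzero ⇒ E is nonsingular.
For each x ∈ F_23, compute rhs = x³ + 3·x + 18 mod 23, then count y ∈ F_23 with y² ≡ rhs.
  x = 0: rhs = 18, matching y values: 8, 15 (2 points).
  x = 1: rhs = 22, matching y values: none (0 points).
  x = 2: rhs = 9, matching y values: 3, 20 (2 points).
  x = 3: rhs = 8, matching y values: 10, 13 (2 points).
  x = 4: rhs = 2, matching y values: 5, 18 (2 points).
  x = 5: rhs = 20, matching y values: none (0 points).
  x = 6: rhs = 22, matching y values: none (0 points).
  x = 7: rhs = 14, matching y values: none (0 points).
  x = 8: rhs = 2, matching y values: 5, 18 (2 points).
  x = 9: rhs = 15, matching y values: none (0 points).
  x = 10: rhs = 13, matching y values: 6, 17 (2 points).
  x = 11: rhs = 2, matching y values: 5, 18 (2 points).
  x = 12: rhs = 11, matching y values: none (0 points).
  x = 13: rhs = 0, matching y values: 0 (1 points).
  x = 14: rhs = 21, matching y values: none (0 points).
  x = 15: rhs = 11, matching y values: none (0 points).
  x = 16: rhs = 22, matching y values: none (0 points).
  x = 17: rhs = 14, matching y values: none (0 points).
  x = 18: rhs = 16, matching y values: 4, 19 (2 points).
  x = 19: rhs = 11, matching y values: none (0 points).
  x = 20: rhs = 5, matching y values: none (0 points).
  x = 21: rhs = 4, matching y values: 2, 21 (2 points).
  x = 22: rhs = 14, matching y values: none (0 points).
Total affine count: 19.
Full point count |E(F_23)| = 19 + 1 = 20.
Hasse bound: |20 − (23+1)| = |-4| = 4 ≤ 2√23 ≈ 9.5917 ✓.


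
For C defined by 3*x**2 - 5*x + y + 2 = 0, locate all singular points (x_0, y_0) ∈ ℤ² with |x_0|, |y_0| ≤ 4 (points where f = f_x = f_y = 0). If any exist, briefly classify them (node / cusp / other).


No singular points in the scanned grid; C is smooth there.

Compute partial derivatives:
  f_x = 6*x - 5.
  f_y = 1.
f_y = 1 is a nonzero constant, so f_y never vanishes: no point (x, y) can satisfy f = f_x = f_y = 0. In particular no (x, y) ∈ {−4, ..., 4}² is singular; the curve is smooth.


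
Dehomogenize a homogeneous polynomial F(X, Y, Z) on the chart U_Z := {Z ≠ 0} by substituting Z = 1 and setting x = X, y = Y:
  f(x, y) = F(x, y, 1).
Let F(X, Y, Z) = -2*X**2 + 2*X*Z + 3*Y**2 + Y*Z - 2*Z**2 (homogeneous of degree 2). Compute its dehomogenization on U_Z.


f(x, y) = -2*x**2 + 2*x + 3*y**2 + y - 2

On U_Z we set Z = 1. Each monomial c·X^i·Y^j·Z^k in F becomes c·x^i·y^j·1^k = c·x^i·y^j.
Substituting Z = 1: F(X, Y, 1) = -2*x**2 + 2*x + 3*y**2 + y - 2.
Note: deg(f) ≤ deg(F) = 2; strict inequality happens when F is divisible by Z (lost terms).


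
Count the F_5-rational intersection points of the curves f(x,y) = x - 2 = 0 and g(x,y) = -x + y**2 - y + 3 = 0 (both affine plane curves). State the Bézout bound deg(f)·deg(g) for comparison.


Common zeros: ∅; count = 0; Bézout bound = 2.

deg(f) = 1, deg(g) = 2, so Bézout bound = 2.
Scan x ∈ F_5. For each x, list the y ∈ F_5 with f(x, y) ≡ 0 and those with g(x, y) ≡ 0 (mod 5); the common zeros in that column are the intersection.
  x = 0: f ≡ 0 at y ∈ ∅; g ≡ 0 at y ∈ {2, 4}; common: ∅.
  x = 1: f ≡ 0 at y ∈ ∅; g ≡ 0 at y ∈ ∅; common: ∅.
  x = 2: f ≡ 0 at y ∈ {0, 1, 2, 3, 4}; g ≡ 0 at y ∈ ∅; common: ∅.
  x = 3: f ≡ 0 at y ∈ ∅; g ≡ 0 at y ∈ {0, 1}; common: ∅.
  x = 4: f ≡ 0 at y ∈ ∅; g ≡ 0 at y ∈ {3}; common: ∅.
Collecting: common zeros = ∅, so the count is 0.
Comparison with the Bézout bound: 0 ≤ 2 = deg(f)·deg(g), as expected for curves with no common component (the affine F_5-count falls short of the bound because intersections may lie at infinity, over extension fields, or carry multiplicity).


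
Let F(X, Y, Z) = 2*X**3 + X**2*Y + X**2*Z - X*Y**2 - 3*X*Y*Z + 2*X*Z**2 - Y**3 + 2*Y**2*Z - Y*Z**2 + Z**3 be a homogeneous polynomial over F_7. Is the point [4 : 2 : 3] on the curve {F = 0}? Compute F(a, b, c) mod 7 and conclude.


F(4,2,3) ≡ 0 (mod 7); P is on the curve.

Evaluate F(4, 2, 3) term-by-term (mod 7).
  2*X**3 ↦ 2·64·1·1 = 128
  X**2*Y ↦ 1·16·2·1 = 32
  X**2*Z ↦ 1·16·1·3 = 48
  -X*Y**2 ↦ -1·4·4·1 = -16
  -3*X*Y*Z ↦ -3·4·2·3 = -72
  2*X*Z**2 ↦ 2·4·1·9 = 72
  -Y**3 ↦ -1·1·8·1 = -8
  2*Y**2*Z ↦ 2·1·4·3 = 24
  -Y*Z**2 ↦ -1·1·2·9 = -18
  Z**3 ↦ 1·1·1·27 = 27
Sum: F(4, 2, 3) = (128) + (32) + (48) + (-16) + (-72) + (72) + (-8) + (24) + (-18) + (27) = 217.
Reducing mod 7: 217 ≡ 0 (mod 7).
Since F(a, b, c) ≡ 0 (mod 7), P lies on the curve.


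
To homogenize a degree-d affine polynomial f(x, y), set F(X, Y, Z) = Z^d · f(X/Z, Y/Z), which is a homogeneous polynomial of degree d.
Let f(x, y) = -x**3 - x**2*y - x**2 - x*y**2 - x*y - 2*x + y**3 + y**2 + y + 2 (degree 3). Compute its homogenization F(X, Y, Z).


F(X, Y, Z) = -X**3 - X**2*Y - X**2*Z - X*Y**2 - X*Y*Z - 2*X*Z**2 + Y**3 + Y**2*Z + Y*Z**2 + 2*Z**3

deg(f) = 3.
Substitute x = X/Z, y = Y/Z into f, then multiply by Z^3.
  monomial -1·x^3·y^0 ↦ -1·X^3·Y^0·Z^0.
  monomial -1·x^2·y^1 ↦ -1·X^2·Y^1·Z^0.
  monomial -1·x^2·y^0 ↦ -1·X^2·Y^0·Z^1.
  monomial -1·x^1·y^2 ↦ -1·X^1·Y^2·Z^0.
  monomial -1·x^1·y^1 ↦ -1·X^1·Y^1·Z^1.
  monomial -2·x^1·y^0 ↦ -2·X^1·Y^0·Z^2.
  monomial 1·x^0·y^3 ↦ 1·X^0·Y^3·Z^0.
  monomial 1·x^0·y^2 ↦ 1·X^0·Y^2·Z^1.
  monomial 1·x^0·y^1 ↦ 1·X^0·Y^1·Z^2.
  monomial 2·x^0·y^0 ↦ 2·X^0·Y^0·Z^3.
Collecting: F(X, Y, Z) = -X**3 - X**2*Y - X**2*Z - X*Y**2 - X*Y*Z - 2*X*Z**2 + Y**3 + Y**2*Z + Y*Z**2 + 2*Z**3.


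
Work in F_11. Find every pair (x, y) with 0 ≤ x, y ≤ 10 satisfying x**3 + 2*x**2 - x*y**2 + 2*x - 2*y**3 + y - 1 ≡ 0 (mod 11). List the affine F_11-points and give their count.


Affine F_11-points: {(0, 10), (3, 6), (4, 5), (5, 3), (7, 9), (9, 2), (10, 3), (10, 4), (10, 10)}; count = 9.

For each of the 121 pairs (x, y) ∈ F_11², evaluate f(x, y) mod 11. Record the zeros.
  x = 0: [0↦10, 1↦9, 2↦7, 3↦3, 4↦7, 5↦7, 6↦2, 7↦2, 8↦6, 9↦2, 10↦0]  zeros at y ∈ {10}
  x = 1: [0↦4, 1↦2, 2↦8, 3↦10, 4↦7, 5↦9, 6↦4, 7↦2, 8↦2, 9↦3, 10↦4]  zeros at y ∈ ∅
  x = 2: [0↦8, 1↦5, 2↦8, 3↦5, 4↦6, 5↦10, 6↦5, 7↦1, 8↦8, 9↦3, 10↦7]  zeros at y ∈ ∅
  x = 3: [0↦6, 1↦2, 2↦2, 3↦5, 4↦10, 5↦5, 6↦0, 7↦5, 8↦8, 9↦8, 10↦4]  zeros at y ∈ {6}
  x = 4: [0↦4, 1↦10, 2↦7, 3↦5, 4↦3, 5↦0, 6↦6, 7↦9, 8↦8, 9↦2, 10↦1]  zeros at y ∈ {5}
  x = 5: [0↦8, 1↦2, 2↦7, 3↦0, 4↦2, 5↦1, 6↦7, 7↦8, 8↦3, 9↦2, 10↦4]  zeros at y ∈ {3}
  x = 6: [0↦2, 1↦6, 2↦8, 3↦7, 4↦2, 5↦3, 6↦9, 7↦8, 8↦10, 9↦3, 10↦8]  zeros at y ∈ ∅
  x = 7: [0↦3, 1↦6, 2↦5, 3↦10, 4↦9, 5↦1, 6↦7, 7↦4, 8↦2, 9↦0, 10↦8]  zeros at y ∈ {9}
  x = 8: [0↦6, 1↦8, 2↦4, 3↦4, 4↦7, 5↦1, 6↦7, 7↦2, 8↦7, 9↦10, 10↦10]  zeros at y ∈ ∅
  x = 9: [0↦6, 1↦7, 2↦0, 3↦6, 4↦2, 5↦9, 6↦4, 7↦8, 8↦9, 9↦6, 10↦9]  zeros at y ∈ {2}
  x = 10: [0↦9, 1↦9, 2↦10, 3↦0, 4↦0, 5↦9, 6↦4, 7↦6, 8↦3, 9↦5, 10↦0]  zeros at y ∈ {3, 4, 10}
Collecting zeros: affine points = {(0, 10), (3, 6), (4, 5), (5, 3), (7, 9), (9, 2), (10, 3), (10, 4), (10, 10)}.
Total count |C(F_11)_aff| = 9.


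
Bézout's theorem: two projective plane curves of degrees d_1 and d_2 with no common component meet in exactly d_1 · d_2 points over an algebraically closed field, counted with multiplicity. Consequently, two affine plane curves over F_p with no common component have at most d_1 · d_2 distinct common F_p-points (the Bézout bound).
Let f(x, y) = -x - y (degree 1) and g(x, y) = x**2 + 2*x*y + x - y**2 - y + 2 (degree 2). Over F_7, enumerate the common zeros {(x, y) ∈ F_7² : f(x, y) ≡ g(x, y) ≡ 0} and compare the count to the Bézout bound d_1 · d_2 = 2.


Common zeros: ∅; count = 0; Bézout bound = 2.

deg(f) = 1, deg(g) = 2, so Bézout bound = 2.
Scan x ∈ F_7. For each x, list the y ∈ F_7 with f(x, y) ≡ 0 and those with g(x, y) ≡ 0 (mod 7); the common zeros in that column are the intersection.
  x = 0: f ≡ 0 at y ∈ {0}; g ≡ 0 at y ∈ {1, 5}; common: ∅.
  x = 1: f ≡ 0 at y ∈ {6}; g ≡ 0 at y ∈ ∅; common: ∅.
  x = 2: f ≡ 0 at y ∈ {5}; g ≡ 0 at y ∈ ∅; common: ∅.
  x = 3: f ≡ 0 at y ∈ {4}; g ≡ 0 at y ∈ {0, 5}; common: ∅.
  x = 4: f ≡ 0 at y ∈ {3}; g ≡ 0 at y ∈ {1, 6}; common: ∅.
  x = 5: f ≡ 0 at y ∈ {2}; g ≡ 0 at y ∈ ∅; common: ∅.
  x = 6: f ≡ 0 at y ∈ {1}; g ≡ 0 at y ∈ ∅; common: ∅.
Collecting: common zeros = ∅, so the count is 0.
Comparison with the Bézout bound: 0 ≤ 2 = deg(f)·deg(g), as expected for curves with no common component (the affine F_7-count falls short of the bound because intersections may lie at infinity, over extension fields, or carry multiplicity).


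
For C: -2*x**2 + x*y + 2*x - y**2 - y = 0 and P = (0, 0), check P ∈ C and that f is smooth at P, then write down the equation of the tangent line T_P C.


Tangent line at P: 2*x - y = 0.

Step 1: f(0, 0) = 0, so P lies on C.
Step 2: partial derivatives
  f_x(x, y) = -4*x + y + 2, f_y(x, y) = x - 2*y - 1.
  f_x(P) = 2, f_y(P) = -1 (gradient nonzero, so P is smooth).
Step 3: tangent line at P: 2·(x − 0) + -1·(y − 0) = 0.
Expanding: 2*x - y = 0.


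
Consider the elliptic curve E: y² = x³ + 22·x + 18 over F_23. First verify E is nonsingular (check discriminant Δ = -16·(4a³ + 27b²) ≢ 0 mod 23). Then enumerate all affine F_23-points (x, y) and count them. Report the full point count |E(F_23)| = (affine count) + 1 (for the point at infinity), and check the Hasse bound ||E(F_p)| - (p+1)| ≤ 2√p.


Affine points = {(0, 8), (0, 15), (1, 8), (1, 15), (2, 1), (2, 22), (4, 3), (4, 20), (5, 0), (7, 3), (7, 20), (8, 4), (8, 19), (9, 5), (9, 18), (11, 2), (11, 21), (12, 3), (12, 20), (16, 2), (16, 21), (18, 6), (18, 17), (19, 2), (19, 21), (21, 9), (21, 14), (22, 8), (22, 15)}; affine count = 29; |E(F_23)| = 30.

Discriminant check: Δ ∝ 4a³ + 27b² = 4·22³ + 27·18² = 4·10648 + 27·324 ≡ 4 (mod 23). Nonzero ⇒ E is nonsingular.
For each x ∈ F_23, compute rhs = x³ + 22·x + 18 mod 23, then count y ∈ F_23 with y² ≡ rhs.
  x = 0: rhs = 18, matching y values: 8, 15 (2 points).
  x = 1: rhs = 18, matching y values: 8, 15 (2 points).
  x = 2: rhs = 1, matching y values: 1, 22 (2 points).
  x = 3: rhs = 19, matching y values: none (0 points).
  x = 4: rhs = 9, matching y values: 3, 20 (2 points).
  x = 5: rhs = 0, matching y values: 0 (1 points).
  x = 6: rhs = 21, matching y values: none (0 points).
  x = 7: rhs = 9, matching y values: 3, 20 (2 points).
  x = 8: rhs = 16, matching y values: 4, 19 (2 points).
  x = 9: rhs = 2, matching y values: 5, 18 (2 points).
  x = 10: rhs = 19, matching y values: none (0 points).
  x = 11: rhs = 4, matching y values: 2, 21 (2 points).
  x = 12: rhs = 9, matching y values: 3, 20 (2 points).
  x = 13: rhs = 17, matching y values: none (0 points).
  x = 14: rhs = 11, matching y values: none (0 points).
  x = 15: rhs = 20, matching y values: none (0 points).
  x = 16: rhs = 4, matching y values: 2, 21 (2 points).
  x = 17: rhs = 15, matching y values: none (0 points).
  x = 18: rhs = 13, matching y values: 6, 17 (2 points).
  x = 19: rhs = 4, matching y values: 2, 21 (2 points).
  x = 20: rhs = 17, matching y values: none (0 points).
  x = 21: rhs = 12, matching y values: 9, 14 (2 points).
  x = 22: rhs = 18, matching y values: 8, 15 (2 points).
Total affine count: 29.
Full point count |E(F_23)| = 29 + 1 = 30.
Hasse bound: |30 − (23+1)| = |6| = 6 ≤ 2√23 ≈ 9.5917 ✓.


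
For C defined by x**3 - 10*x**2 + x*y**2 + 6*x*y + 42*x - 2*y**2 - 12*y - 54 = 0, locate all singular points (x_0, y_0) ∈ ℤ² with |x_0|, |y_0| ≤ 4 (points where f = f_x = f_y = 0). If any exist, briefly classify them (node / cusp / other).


Singular points: {(3, -3)}; classification: node.

Compute partial derivatives:
  f_x = 3*x**2 - 20*x + y**2 + 6*y + 42.
  f_y = 2*x*y + 6*x - 4*y - 12.
Scan x_0 ∈ {−4, ..., 4}. For each x_0, f_y(x_0, y) is a polynomial in y; find its integer roots y ∈ {−4, ..., 4}, then test f_x and f at those candidates.
  x = -4: f_y(-4, y) = -12*y - 36; vanishes at y ∈ {-3}. (-4, -3): f_x = 161 ≠ 0.
  x = -3: f_y(-3, y) = -10*y - 30; vanishes at y ∈ {-3}. (-3, -3): f_x = 120 ≠ 0.
  x = -2: f_y(-2, y) = -8*y - 24; vanishes at y ∈ {-3}. (-2, -3): f_x = 85 ≠ 0.
  x = -1: f_y(-1, y) = -6*y - 18; vanishes at y ∈ {-3}. (-1, -3): f_x = 56 ≠ 0.
  x = 0: f_y(0, y) = -4*y - 12; vanishes at y ∈ {-3}. (0, -3): f_x = 33 ≠ 0.
  x = 1: f_y(1, y) = -2*y - 6; vanishes at y ∈ {-3}. (1, -3): f_x = 16 ≠ 0.
  x = 2: f_y(2, y) = 0; vanishes at y ∈ {-4, -3, -2, -1, 0, 1, 2, 3, 4}. (2, -4): f_x = 6 ≠ 0; (2, -3): f_x = 5 ≠ 0; (2, -2): f_x = 6 ≠ 0; (2, -1): f_x = 9 ≠ 0; (2, 0): f_x = 14 ≠ 0; (2, 1): f_x = 21 ≠ 0; (2, 2): f_x = 30 ≠ 0; (2, 3): f_x = 41 ≠ 0; (2, 4): f_x = 54 ≠ 0.
  x = 3: f_y(3, y) = 2*y + 6; vanishes at y ∈ {-3}. (3, -3): f_x = 0, f = 0 — SINGULAR.
  x = 4: f_y(4, y) = 4*y + 12; vanishes at y ∈ {-3}. (4, -3): f_x = 1 ≠ 0.
Only singular point on the grid: (3, -3).
Classify: substitute x = 3 + u, y = -3 + v and expand: f = u**3 - u**2 + u*v**2 + v**2.
No constant or linear terms (consistent with a singular point). Quadratic part: -u**2 + v**2. Cubic part: u**3 + u*v**2.
The quadratic part v**2 - u**2 = (v − u)(v + u) splits into two distinct linear factors, so there are two distinct tangent lines y − -3 = ±(x − 3) — this is a node (ordinary double point).
Classification: node.
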